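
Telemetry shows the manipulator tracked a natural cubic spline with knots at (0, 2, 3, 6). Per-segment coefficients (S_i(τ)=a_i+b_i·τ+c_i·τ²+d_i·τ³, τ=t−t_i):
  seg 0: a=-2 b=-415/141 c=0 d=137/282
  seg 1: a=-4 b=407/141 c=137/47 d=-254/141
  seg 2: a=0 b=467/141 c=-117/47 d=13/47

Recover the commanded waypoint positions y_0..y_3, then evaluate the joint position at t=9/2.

y_0 = S_0(0) = a_0 = -2
y_1 = S_1(0) = a_1 = -4
y_2 = S_2(0) = a_2 = 0
y_3 = S_2(3) = -5
t_q=9/2 is in segment 2 (τ=3/2); S_2(τ)=113/376

y_0=-2 y_1=-4 y_2=0 y_3=-5
S(9/2) = 113/376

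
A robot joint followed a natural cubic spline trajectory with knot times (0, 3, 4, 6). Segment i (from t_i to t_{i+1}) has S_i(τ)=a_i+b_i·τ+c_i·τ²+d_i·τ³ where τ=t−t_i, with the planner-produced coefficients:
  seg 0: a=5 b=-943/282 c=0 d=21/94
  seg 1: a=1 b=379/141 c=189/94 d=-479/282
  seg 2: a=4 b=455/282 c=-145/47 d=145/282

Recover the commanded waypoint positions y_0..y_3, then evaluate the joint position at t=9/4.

y_0 = S_0(0) = a_0 = 5
y_1 = S_1(0) = a_1 = 1
y_2 = S_2(0) = a_2 = 4
y_3 = S_2(2) = -1
t_q=9/4 is in segment 0 (τ=9/4); S_0(τ)=125/6016

y_0=5 y_1=1 y_2=4 y_3=-1
S(9/4) = 125/6016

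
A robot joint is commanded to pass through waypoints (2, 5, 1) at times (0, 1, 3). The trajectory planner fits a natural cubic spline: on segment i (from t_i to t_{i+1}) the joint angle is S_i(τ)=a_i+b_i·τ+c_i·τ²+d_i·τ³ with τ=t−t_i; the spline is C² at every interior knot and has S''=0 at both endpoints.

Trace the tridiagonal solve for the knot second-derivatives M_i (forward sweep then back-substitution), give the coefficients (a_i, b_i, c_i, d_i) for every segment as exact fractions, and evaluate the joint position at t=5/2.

Δ: Δ0=3, Δ1=-2
row 1: diag=6, rhs=-30; c'=1/3, d'=-5
back: M1=-5
M: M0=0, M1=-5, M2=0
seg 0: a=2, c=M0/2=0, d=(M1−M0)/(6·1)=-5/6, b=Δ0−h0·(2M0+M1)/6=23/6
seg 1: a=5, c=M1/2=-5/2, d=(M2−M1)/(6·2)=5/12, b=Δ1−h1·(2M1+M2)/6=4/3
t_q=5/2 → seg 1, τ=3/2; S=5+4/3·τ+-5/2·τ²+5/12·τ³=89/32

  seg 0: a=2 b=23/6 c=0 d=-5/6
  seg 1: a=5 b=4/3 c=-5/2 d=5/12
S(5/2) = 89/32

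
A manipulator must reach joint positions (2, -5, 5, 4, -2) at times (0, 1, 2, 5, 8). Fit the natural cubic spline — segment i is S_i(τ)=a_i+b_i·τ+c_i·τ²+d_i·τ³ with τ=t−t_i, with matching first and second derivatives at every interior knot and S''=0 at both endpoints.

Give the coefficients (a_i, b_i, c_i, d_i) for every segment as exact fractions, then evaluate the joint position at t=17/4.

  seg 0: a=2 b=-1975/168 c=0 d=799/168
  seg 1: a=-5 b=211/84 c=799/56 d=-1139/168
  seg 2: a=5 b=257/24 c=-85/14 d=1205/1512
  seg 3: a=4 b=-353/84 c=185/168 d=-185/1512
S(17/4) = 26647/3584

Δ: Δ0=-7, Δ1=10, Δ2=-1/3, Δ3=-2
row 1: diag=4, rhs=102; c'=1/4, d'=51/2
row 2: denom=8−1·1/4=31/4; d'=(-62−1·51/2)/(31/4)=-350/31
row 3: denom=12−3·12/31=336/31; d'=(-10−3·-350/31)/(336/31)=185/84
back: M3=185/84
back: M2=-350/31−12/31·185/84=-85/7
back: M1=51/2−1/4·-85/7=799/28
M: M0=0, M1=799/28, M2=-85/7, M3=185/84, M4=0
seg 0: a=2, c=M0/2=0, d=(M1−M0)/(6·1)=799/168, b=Δ0−h0·(2M0+M1)/6=-1975/168
seg 1: a=-5, c=M1/2=799/56, d=(M2−M1)/(6·1)=-1139/168, b=Δ1−h1·(2M1+M2)/6=211/84
seg 2: a=5, c=M2/2=-85/14, d=(M3−M2)/(6·3)=1205/1512, b=Δ2−h2·(2M2+M3)/6=257/24
seg 3: a=4, c=M3/2=185/168, d=(M4−M3)/(6·3)=-185/1512, b=Δ3−h3·(2M3+M4)/6=-353/84
t_q=17/4 → seg 2, τ=9/4; S=5+257/24·τ+-85/14·τ²+1205/1512·τ³=26647/3584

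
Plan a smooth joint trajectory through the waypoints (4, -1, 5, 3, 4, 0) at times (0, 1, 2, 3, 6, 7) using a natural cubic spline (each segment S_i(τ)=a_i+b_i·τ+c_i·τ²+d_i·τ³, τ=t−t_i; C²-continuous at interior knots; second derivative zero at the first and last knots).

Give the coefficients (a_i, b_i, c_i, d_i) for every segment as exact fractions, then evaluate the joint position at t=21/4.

Δ: Δ0=-5, Δ1=6, Δ2=-2, Δ3=1/3, Δ4=-4
row 1: diag=4, rhs=66; c'=1/4, d'=33/2
row 2: denom=4−1·1/4=15/4; d'=(-48−1·33/2)/(15/4)=-86/5
row 3: denom=8−1·4/15=116/15; d'=(14−1·-86/5)/(116/15)=117/29
row 4: denom=8−3·45/116=793/116; d'=(-26−3·117/29)/(793/116)=-340/61
back: M4=-340/61
back: M3=117/29−45/116·-340/61=378/61
back: M2=-86/5−4/15·378/61=-1150/61
back: M1=33/2−1/4·-1150/61=1294/61
M: M0=0, M1=1294/61, M2=-1150/61, M3=378/61, M4=-340/61, M5=0
seg 0: a=4, c=M0/2=0, d=(M1−M0)/(6·1)=647/183, b=Δ0−h0·(2M0+M1)/6=-1562/183
seg 1: a=-1, c=M1/2=647/61, d=(M2−M1)/(6·1)=-1222/183, b=Δ1−h1·(2M1+M2)/6=379/183
seg 2: a=5, c=M2/2=-575/61, d=(M3−M2)/(6·1)=764/183, b=Δ2−h2·(2M2+M3)/6=595/183
seg 3: a=3, c=M3/2=189/61, d=(M4−M3)/(6·3)=-359/549, b=Δ3−h3·(2M3+M4)/6=-563/183
seg 4: a=4, c=M4/2=-170/61, d=(M5−M4)/(6·1)=170/183, b=Δ4−h4·(2M4+M5)/6=-392/183
t_q=21/4 → seg 3, τ=9/4; S=3+-563/183·τ+189/61·τ²+-359/549·τ³=16845/3904

  seg 0: a=4 b=-1562/183 c=0 d=647/183
  seg 1: a=-1 b=379/183 c=647/61 d=-1222/183
  seg 2: a=5 b=595/183 c=-575/61 d=764/183
  seg 3: a=3 b=-563/183 c=189/61 d=-359/549
  seg 4: a=4 b=-392/183 c=-170/61 d=170/183
S(21/4) = 16845/3904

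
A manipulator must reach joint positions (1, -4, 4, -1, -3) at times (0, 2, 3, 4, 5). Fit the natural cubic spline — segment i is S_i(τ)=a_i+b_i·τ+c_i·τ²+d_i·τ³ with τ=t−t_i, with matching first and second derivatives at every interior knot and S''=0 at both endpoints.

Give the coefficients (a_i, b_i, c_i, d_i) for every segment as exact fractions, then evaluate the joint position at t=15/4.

Δ: Δ0=-5/2, Δ1=8, Δ2=-5, Δ3=-2
row 1: diag=6, rhs=63; c'=1/6, d'=21/2
row 2: denom=4−1·1/6=23/6; d'=(-78−1·21/2)/(23/6)=-531/23
row 3: denom=4−1·6/23=86/23; d'=(18−1·-531/23)/(86/23)=945/86
back: M3=945/86
back: M2=-531/23−6/23·945/86=-1116/43
back: M1=21/2−1/6·-1116/43=1275/86
M: M0=0, M1=1275/86, M2=-1116/43, M3=945/86, M4=0
seg 0: a=1, c=M0/2=0, d=(M1−M0)/(6·2)=425/344, b=Δ0−h0·(2M0+M1)/6=-320/43
seg 1: a=-4, c=M1/2=1275/172, d=(M2−M1)/(6·1)=-1169/172, b=Δ1−h1·(2M1+M2)/6=635/86
seg 2: a=4, c=M2/2=-558/43, d=(M3−M2)/(6·1)=1059/172, b=Δ2−h2·(2M2+M3)/6=313/172
seg 3: a=-1, c=M3/2=945/172, d=(M4−M3)/(6·1)=-315/172, b=Δ3−h3·(2M3+M4)/6=-487/86
t_q=15/4 → seg 2, τ=3/4; S=4+313/172·τ+-558/43·τ²+1059/172·τ³=7297/11008

  seg 0: a=1 b=-320/43 c=0 d=425/344
  seg 1: a=-4 b=635/86 c=1275/172 d=-1169/172
  seg 2: a=4 b=313/172 c=-558/43 d=1059/172
  seg 3: a=-1 b=-487/86 c=945/172 d=-315/172
S(15/4) = 7297/11008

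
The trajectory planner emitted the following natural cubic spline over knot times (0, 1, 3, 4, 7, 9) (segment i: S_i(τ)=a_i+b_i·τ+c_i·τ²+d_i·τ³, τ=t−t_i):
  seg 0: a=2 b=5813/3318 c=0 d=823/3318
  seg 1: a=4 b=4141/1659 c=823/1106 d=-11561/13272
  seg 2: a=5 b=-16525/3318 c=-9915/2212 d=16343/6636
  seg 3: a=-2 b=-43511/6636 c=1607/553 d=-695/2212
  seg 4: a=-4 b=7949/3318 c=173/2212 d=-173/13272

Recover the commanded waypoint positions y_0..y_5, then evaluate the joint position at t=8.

y_0=2 y_1=4 y_2=5 y_3=-2 y_4=-4 y_5=1
S(8) = -6809/4424

y_0 = S_0(0) = a_0 = 2
y_1 = S_1(0) = a_1 = 4
y_2 = S_2(0) = a_2 = 5
y_3 = S_3(0) = a_3 = -2
y_4 = S_4(0) = a_4 = -4
y_5 = S_4(2) = 1
t_q=8 is in segment 4 (τ=1); S_4(τ)=-6809/4424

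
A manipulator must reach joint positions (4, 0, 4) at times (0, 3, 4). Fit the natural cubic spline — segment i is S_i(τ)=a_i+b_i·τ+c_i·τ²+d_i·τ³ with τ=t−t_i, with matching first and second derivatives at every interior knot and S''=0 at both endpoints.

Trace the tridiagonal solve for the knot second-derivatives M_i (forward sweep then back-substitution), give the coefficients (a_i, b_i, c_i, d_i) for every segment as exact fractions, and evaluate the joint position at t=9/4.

Δ: Δ0=-4/3, Δ1=4
row 1: diag=8, rhs=32; c'=1/8, d'=4
back: M1=4
M: M0=0, M1=4, M2=0
seg 0: a=4, c=M0/2=0, d=(M1−M0)/(6·3)=2/9, b=Δ0−h0·(2M0+M1)/6=-10/3
seg 1: a=0, c=M1/2=2, d=(M2−M1)/(6·1)=-2/3, b=Δ1−h1·(2M1+M2)/6=8/3
t_q=9/4 → seg 0, τ=9/4; S=4+-10/3·τ+0·τ²+2/9·τ³=-31/32

  seg 0: a=4 b=-10/3 c=0 d=2/9
  seg 1: a=0 b=8/3 c=2 d=-2/3
S(9/4) = -31/32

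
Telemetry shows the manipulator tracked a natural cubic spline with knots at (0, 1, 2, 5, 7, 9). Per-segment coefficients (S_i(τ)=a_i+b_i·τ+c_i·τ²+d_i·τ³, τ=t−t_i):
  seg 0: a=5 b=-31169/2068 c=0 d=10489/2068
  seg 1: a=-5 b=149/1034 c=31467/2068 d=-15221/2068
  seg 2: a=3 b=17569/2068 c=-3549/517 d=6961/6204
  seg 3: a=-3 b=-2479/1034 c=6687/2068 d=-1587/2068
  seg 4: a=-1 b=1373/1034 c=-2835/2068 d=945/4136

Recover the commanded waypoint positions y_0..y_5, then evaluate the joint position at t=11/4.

y_0=5 y_1=-5 y_2=3 y_3=-3 y_4=-1 y_5=-2
S(11/4) = 791961/132352

y_0 = S_0(0) = a_0 = 5
y_1 = S_1(0) = a_1 = -5
y_2 = S_2(0) = a_2 = 3
y_3 = S_3(0) = a_3 = -3
y_4 = S_4(0) = a_4 = -1
y_5 = S_4(2) = -2
t_q=11/4 is in segment 2 (τ=3/4); S_2(τ)=791961/132352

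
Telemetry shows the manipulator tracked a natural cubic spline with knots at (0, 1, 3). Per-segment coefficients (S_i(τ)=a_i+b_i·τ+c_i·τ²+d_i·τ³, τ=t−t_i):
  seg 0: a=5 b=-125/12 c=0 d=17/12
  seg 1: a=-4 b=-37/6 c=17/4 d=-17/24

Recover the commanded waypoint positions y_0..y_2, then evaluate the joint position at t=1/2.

y_0=5 y_1=-4 y_2=-5
S(1/2) = -1/32

y_0 = S_0(0) = a_0 = 5
y_1 = S_1(0) = a_1 = -4
y_2 = S_1(2) = -5
t_q=1/2 is in segment 0 (τ=1/2); S_0(τ)=-1/32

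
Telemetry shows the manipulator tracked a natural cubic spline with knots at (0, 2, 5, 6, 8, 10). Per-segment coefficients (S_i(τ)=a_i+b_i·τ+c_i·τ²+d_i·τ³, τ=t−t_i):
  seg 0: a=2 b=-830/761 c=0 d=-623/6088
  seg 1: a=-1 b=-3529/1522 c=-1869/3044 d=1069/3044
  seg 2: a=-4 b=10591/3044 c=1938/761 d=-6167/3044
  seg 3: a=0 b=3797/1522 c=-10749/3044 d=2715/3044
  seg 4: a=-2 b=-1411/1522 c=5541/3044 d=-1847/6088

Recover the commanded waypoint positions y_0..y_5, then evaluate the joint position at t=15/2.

y_0=2 y_1=-1 y_2=-4 y_3=0 y_4=-2 y_5=1
S(15/2) = -29049/24352

y_0 = S_0(0) = a_0 = 2
y_1 = S_1(0) = a_1 = -1
y_2 = S_2(0) = a_2 = -4
y_3 = S_3(0) = a_3 = 0
y_4 = S_4(0) = a_4 = -2
y_5 = S_4(2) = 1
t_q=15/2 is in segment 3 (τ=3/2); S_3(τ)=-29049/24352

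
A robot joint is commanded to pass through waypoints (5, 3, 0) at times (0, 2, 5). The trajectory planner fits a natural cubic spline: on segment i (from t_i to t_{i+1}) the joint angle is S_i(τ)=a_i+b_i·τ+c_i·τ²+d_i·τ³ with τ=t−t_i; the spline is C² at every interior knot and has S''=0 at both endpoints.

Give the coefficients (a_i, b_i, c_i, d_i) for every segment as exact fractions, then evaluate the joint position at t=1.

Δ: Δ0=-1, Δ1=-1
row 1: diag=10, rhs=0; c'=3/10, d'=0
back: M1=0
M: M0=0, M1=0, M2=0
seg 0: a=5, c=M0/2=0, d=(M1−M0)/(6·2)=0, b=Δ0−h0·(2M0+M1)/6=-1
seg 1: a=3, c=M1/2=0, d=(M2−M1)/(6·3)=0, b=Δ1−h1·(2M1+M2)/6=-1
t_q=1 → seg 0, τ=1; S=5+-1·τ+0·τ²+0·τ³=4

  seg 0: a=5 b=-1 c=0 d=0
  seg 1: a=3 b=-1 c=0 d=0
S(1) = 4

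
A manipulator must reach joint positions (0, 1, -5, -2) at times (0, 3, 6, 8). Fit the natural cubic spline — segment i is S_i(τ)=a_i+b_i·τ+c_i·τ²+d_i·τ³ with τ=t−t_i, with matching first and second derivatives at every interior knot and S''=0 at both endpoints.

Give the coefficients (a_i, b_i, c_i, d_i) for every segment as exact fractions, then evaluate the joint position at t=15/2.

  seg 0: a=0 b=277/222 c=0 d=-203/1998
  seg 1: a=1 b=-166/111 c=-203/222 d=497/1998
  seg 2: a=-5 b=-59/222 c=49/37 d=-49/222
S(15/2) = -1873/592

Δ: Δ0=1/3, Δ1=-2, Δ2=3/2
row 1: diag=12, rhs=-14; c'=1/4, d'=-7/6
row 2: denom=10−3·1/4=37/4; d'=(21−3·-7/6)/(37/4)=98/37
back: M2=98/37
back: M1=-7/6−1/4·98/37=-203/111
M: M0=0, M1=-203/111, M2=98/37, M3=0
seg 0: a=0, c=M0/2=0, d=(M1−M0)/(6·3)=-203/1998, b=Δ0−h0·(2M0+M1)/6=277/222
seg 1: a=1, c=M1/2=-203/222, d=(M2−M1)/(6·3)=497/1998, b=Δ1−h1·(2M1+M2)/6=-166/111
seg 2: a=-5, c=M2/2=49/37, d=(M3−M2)/(6·2)=-49/222, b=Δ2−h2·(2M2+M3)/6=-59/222
t_q=15/2 → seg 2, τ=3/2; S=-5+-59/222·τ+49/37·τ²+-49/222·τ³=-1873/592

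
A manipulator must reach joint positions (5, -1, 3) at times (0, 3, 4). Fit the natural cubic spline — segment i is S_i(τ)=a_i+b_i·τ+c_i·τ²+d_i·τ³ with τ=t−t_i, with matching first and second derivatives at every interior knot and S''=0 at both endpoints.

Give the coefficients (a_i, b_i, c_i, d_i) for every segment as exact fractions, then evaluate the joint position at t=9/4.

  seg 0: a=5 b=-17/4 c=0 d=1/4
  seg 1: a=-1 b=5/2 c=9/4 d=-3/4
S(9/4) = -439/256

Δ: Δ0=-2, Δ1=4
row 1: diag=8, rhs=36; c'=1/8, d'=9/2
back: M1=9/2
M: M0=0, M1=9/2, M2=0
seg 0: a=5, c=M0/2=0, d=(M1−M0)/(6·3)=1/4, b=Δ0−h0·(2M0+M1)/6=-17/4
seg 1: a=-1, c=M1/2=9/4, d=(M2−M1)/(6·1)=-3/4, b=Δ1−h1·(2M1+M2)/6=5/2
t_q=9/4 → seg 0, τ=9/4; S=5+-17/4·τ+0·τ²+1/4·τ³=-439/256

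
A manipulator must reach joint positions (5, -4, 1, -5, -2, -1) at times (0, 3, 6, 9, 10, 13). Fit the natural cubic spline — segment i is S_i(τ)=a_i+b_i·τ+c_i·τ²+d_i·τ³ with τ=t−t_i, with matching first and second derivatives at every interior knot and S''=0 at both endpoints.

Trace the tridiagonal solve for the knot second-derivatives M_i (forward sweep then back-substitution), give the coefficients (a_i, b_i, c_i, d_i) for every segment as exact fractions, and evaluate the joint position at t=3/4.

Δ: Δ0=-3, Δ1=5/3, Δ2=-2, Δ3=3, Δ4=1/3
row 1: diag=12, rhs=28; c'=1/4, d'=7/3
row 2: denom=12−3·1/4=45/4; d'=(-22−3·7/3)/(45/4)=-116/45
row 3: denom=8−3·4/15=36/5; d'=(30−3·-116/45)/(36/5)=283/54
row 4: denom=8−1·5/36=283/36; d'=(-16−1·283/54)/(283/36)=-2294/849
back: M4=-2294/849
back: M3=283/54−5/36·-2294/849=4768/849
back: M2=-116/45−4/15·4768/849=-3460/849
back: M1=7/3−1/4·-3460/849=2846/849
M: M0=0, M1=2846/849, M2=-3460/849, M3=4768/849, M4=-2294/849, M5=0
seg 0: a=5, c=M0/2=0, d=(M1−M0)/(6·3)=1423/7641, b=Δ0−h0·(2M0+M1)/6=-3970/849
seg 1: a=-4, c=M1/2=1423/849, d=(M2−M1)/(6·3)=-1051/2547, b=Δ1−h1·(2M1+M2)/6=299/849
seg 2: a=1, c=M2/2=-1730/849, d=(M3−M2)/(6·3)=4114/7641, b=Δ2−h2·(2M2+M3)/6=-622/849
seg 3: a=-5, c=M3/2=2384/849, d=(M4−M3)/(6·1)=-1177/849, b=Δ3−h3·(2M3+M4)/6=1340/849
seg 4: a=-2, c=M4/2=-1147/849, d=(M5−M4)/(6·3)=1147/7641, b=Δ4−h4·(2M4+M5)/6=859/283
t_q=3/4 → seg 0, τ=3/4; S=5+-3970/849·τ+0·τ²+1423/7641·τ³=28463/18112

  seg 0: a=5 b=-3970/849 c=0 d=1423/7641
  seg 1: a=-4 b=299/849 c=1423/849 d=-1051/2547
  seg 2: a=1 b=-622/849 c=-1730/849 d=4114/7641
  seg 3: a=-5 b=1340/849 c=2384/849 d=-1177/849
  seg 4: a=-2 b=859/283 c=-1147/849 d=1147/7641
S(3/4) = 28463/18112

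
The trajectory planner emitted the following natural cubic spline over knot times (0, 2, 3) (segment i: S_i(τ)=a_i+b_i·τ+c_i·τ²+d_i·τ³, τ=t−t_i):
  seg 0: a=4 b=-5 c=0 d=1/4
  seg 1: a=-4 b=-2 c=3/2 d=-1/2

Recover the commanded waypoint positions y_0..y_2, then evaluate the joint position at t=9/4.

y_0=4 y_1=-4 y_2=-5
S(9/4) = -565/128

y_0 = S_0(0) = a_0 = 4
y_1 = S_1(0) = a_1 = -4
y_2 = S_1(1) = -5
t_q=9/4 is in segment 1 (τ=1/4); S_1(τ)=-565/128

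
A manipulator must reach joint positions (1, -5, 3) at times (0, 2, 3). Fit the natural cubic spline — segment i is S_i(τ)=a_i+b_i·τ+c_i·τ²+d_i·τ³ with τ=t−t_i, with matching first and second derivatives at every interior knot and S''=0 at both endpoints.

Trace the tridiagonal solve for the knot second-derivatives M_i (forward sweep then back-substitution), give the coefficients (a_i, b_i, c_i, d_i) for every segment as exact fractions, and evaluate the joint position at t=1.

  seg 0: a=1 b=-20/3 c=0 d=11/12
  seg 1: a=-5 b=13/3 c=11/2 d=-11/6
S(1) = -19/4

Δ: Δ0=-3, Δ1=8
row 1: diag=6, rhs=66; c'=1/6, d'=11
back: M1=11
M: M0=0, M1=11, M2=0
seg 0: a=1, c=M0/2=0, d=(M1−M0)/(6·2)=11/12, b=Δ0−h0·(2M0+M1)/6=-20/3
seg 1: a=-5, c=M1/2=11/2, d=(M2−M1)/(6·1)=-11/6, b=Δ1−h1·(2M1+M2)/6=13/3
t_q=1 → seg 0, τ=1; S=1+-20/3·τ+0·τ²+11/12·τ³=-19/4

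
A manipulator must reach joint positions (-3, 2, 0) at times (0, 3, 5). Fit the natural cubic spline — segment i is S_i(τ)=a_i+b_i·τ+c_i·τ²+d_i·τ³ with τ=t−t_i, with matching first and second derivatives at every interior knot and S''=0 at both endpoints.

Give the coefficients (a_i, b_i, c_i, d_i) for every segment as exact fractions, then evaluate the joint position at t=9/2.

  seg 0: a=-3 b=37/15 c=0 d=-4/45
  seg 1: a=2 b=1/15 c=-4/5 d=2/15
S(9/2) = 3/4

Δ: Δ0=5/3, Δ1=-1
row 1: diag=10, rhs=-16; c'=1/5, d'=-8/5
back: M1=-8/5
M: M0=0, M1=-8/5, M2=0
seg 0: a=-3, c=M0/2=0, d=(M1−M0)/(6·3)=-4/45, b=Δ0−h0·(2M0+M1)/6=37/15
seg 1: a=2, c=M1/2=-4/5, d=(M2−M1)/(6·2)=2/15, b=Δ1−h1·(2M1+M2)/6=1/15
t_q=9/2 → seg 1, τ=3/2; S=2+1/15·τ+-4/5·τ²+2/15·τ³=3/4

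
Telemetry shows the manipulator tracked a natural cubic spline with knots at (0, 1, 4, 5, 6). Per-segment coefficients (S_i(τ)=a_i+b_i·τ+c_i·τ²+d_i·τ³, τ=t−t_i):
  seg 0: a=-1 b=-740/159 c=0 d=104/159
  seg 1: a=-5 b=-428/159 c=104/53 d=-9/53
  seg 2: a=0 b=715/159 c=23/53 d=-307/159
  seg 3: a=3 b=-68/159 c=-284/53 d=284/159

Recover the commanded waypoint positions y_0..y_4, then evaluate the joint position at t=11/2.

y_0 = S_0(0) = a_0 = -1
y_1 = S_1(0) = a_1 = -5
y_2 = S_2(0) = a_2 = 0
y_3 = S_3(0) = a_3 = 3
y_4 = S_3(1) = -1
t_q=11/2 is in segment 3 (τ=1/2); S_3(τ)=177/106

y_0=-1 y_1=-5 y_2=0 y_3=3 y_4=-1
S(11/2) = 177/106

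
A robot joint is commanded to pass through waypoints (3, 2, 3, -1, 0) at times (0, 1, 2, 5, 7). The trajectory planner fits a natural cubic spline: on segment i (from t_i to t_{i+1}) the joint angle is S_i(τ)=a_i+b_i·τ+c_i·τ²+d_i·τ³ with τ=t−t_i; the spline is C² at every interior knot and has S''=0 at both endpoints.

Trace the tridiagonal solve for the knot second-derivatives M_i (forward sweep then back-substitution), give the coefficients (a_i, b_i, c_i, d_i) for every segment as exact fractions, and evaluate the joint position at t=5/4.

Δ: Δ0=-1, Δ1=1, Δ2=-4/3, Δ3=1/2
row 1: diag=4, rhs=12; c'=1/4, d'=3
row 2: denom=8−1·1/4=31/4; d'=(-14−1·3)/(31/4)=-68/31
row 3: denom=10−3·12/31=274/31; d'=(11−3·-68/31)/(274/31)=545/274
back: M3=545/274
back: M2=-68/31−12/31·545/274=-406/137
back: M1=3−1/4·-406/137=1025/274
M: M0=0, M1=1025/274, M2=-406/137, M3=545/274, M4=0
seg 0: a=3, c=M0/2=0, d=(M1−M0)/(6·1)=1025/1644, b=Δ0−h0·(2M0+M1)/6=-2669/1644
seg 1: a=2, c=M1/2=1025/548, d=(M2−M1)/(6·1)=-1837/1644, b=Δ1−h1·(2M1+M2)/6=203/822
seg 2: a=3, c=M2/2=-203/137, d=(M3−M2)/(6·3)=1357/4932, b=Δ2−h2·(2M2+M3)/6=1045/1644
seg 3: a=-1, c=M3/2=545/548, d=(M4−M3)/(6·2)=-545/3288, b=Δ3−h3·(2M3+M4)/6=-679/822
t_q=5/4 → seg 1, τ=1/4; S=2+203/822·τ+1025/548·τ²+-1837/1644·τ³=75797/35072

  seg 0: a=3 b=-2669/1644 c=0 d=1025/1644
  seg 1: a=2 b=203/822 c=1025/548 d=-1837/1644
  seg 2: a=3 b=1045/1644 c=-203/137 d=1357/4932
  seg 3: a=-1 b=-679/822 c=545/548 d=-545/3288
S(5/4) = 75797/35072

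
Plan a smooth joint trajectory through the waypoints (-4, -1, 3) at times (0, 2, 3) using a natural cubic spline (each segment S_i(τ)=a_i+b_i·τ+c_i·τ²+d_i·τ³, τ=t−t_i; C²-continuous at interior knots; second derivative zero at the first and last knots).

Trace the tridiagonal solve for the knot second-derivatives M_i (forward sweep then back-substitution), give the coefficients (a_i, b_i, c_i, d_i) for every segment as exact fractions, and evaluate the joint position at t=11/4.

  seg 0: a=-4 b=2/3 c=0 d=5/24
  seg 1: a=-1 b=19/6 c=5/4 d=-5/12
S(11/4) = 487/256

Δ: Δ0=3/2, Δ1=4
row 1: diag=6, rhs=15; c'=1/6, d'=5/2
back: M1=5/2
M: M0=0, M1=5/2, M2=0
seg 0: a=-4, c=M0/2=0, d=(M1−M0)/(6·2)=5/24, b=Δ0−h0·(2M0+M1)/6=2/3
seg 1: a=-1, c=M1/2=5/4, d=(M2−M1)/(6·1)=-5/12, b=Δ1−h1·(2M1+M2)/6=19/6
t_q=11/4 → seg 1, τ=3/4; S=-1+19/6·τ+5/4·τ²+-5/12·τ³=487/256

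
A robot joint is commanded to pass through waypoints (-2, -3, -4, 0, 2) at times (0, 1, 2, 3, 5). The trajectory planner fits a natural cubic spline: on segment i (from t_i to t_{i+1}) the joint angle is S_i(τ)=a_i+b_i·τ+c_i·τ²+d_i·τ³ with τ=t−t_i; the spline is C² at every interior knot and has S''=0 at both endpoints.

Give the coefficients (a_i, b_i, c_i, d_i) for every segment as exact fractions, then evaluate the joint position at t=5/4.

  seg 0: a=-2 b=-53/86 c=0 d=-33/86
  seg 1: a=-3 b=-76/43 c=-99/86 d=165/86
  seg 2: a=-4 b=145/86 c=198/43 d=-197/86
  seg 3: a=0 b=173/43 c=-195/86 d=65/172
S(5/4) = -19175/5504

Δ: Δ0=-1, Δ1=-1, Δ2=4, Δ3=1
row 1: diag=4, rhs=0; c'=1/4, d'=0
row 2: denom=4−1·1/4=15/4; d'=(30−1·0)/(15/4)=8
row 3: denom=6−1·4/15=86/15; d'=(-18−1·8)/(86/15)=-195/43
back: M3=-195/43
back: M2=8−4/15·-195/43=396/43
back: M1=0−1/4·396/43=-99/43
M: M0=0, M1=-99/43, M2=396/43, M3=-195/43, M4=0
seg 0: a=-2, c=M0/2=0, d=(M1−M0)/(6·1)=-33/86, b=Δ0−h0·(2M0+M1)/6=-53/86
seg 1: a=-3, c=M1/2=-99/86, d=(M2−M1)/(6·1)=165/86, b=Δ1−h1·(2M1+M2)/6=-76/43
seg 2: a=-4, c=M2/2=198/43, d=(M3−M2)/(6·1)=-197/86, b=Δ2−h2·(2M2+M3)/6=145/86
seg 3: a=0, c=M3/2=-195/86, d=(M4−M3)/(6·2)=65/172, b=Δ3−h3·(2M3+M4)/6=173/43
t_q=5/4 → seg 1, τ=1/4; S=-3+-76/43·τ+-99/86·τ²+165/86·τ³=-19175/5504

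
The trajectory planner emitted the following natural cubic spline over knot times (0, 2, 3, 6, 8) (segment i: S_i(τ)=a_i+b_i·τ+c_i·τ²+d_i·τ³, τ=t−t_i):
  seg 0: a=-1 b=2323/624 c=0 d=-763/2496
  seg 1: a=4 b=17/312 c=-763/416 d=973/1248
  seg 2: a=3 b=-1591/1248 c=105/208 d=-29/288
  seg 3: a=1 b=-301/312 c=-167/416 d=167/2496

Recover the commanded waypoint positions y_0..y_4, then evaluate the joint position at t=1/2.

y_0 = S_0(0) = a_0 = -1
y_1 = S_1(0) = a_1 = 4
y_2 = S_2(0) = a_2 = 3
y_3 = S_3(0) = a_3 = 1
y_4 = S_3(2) = -2
t_q=1/2 is in segment 0 (τ=1/2); S_0(τ)=5479/6656

y_0=-1 y_1=4 y_2=3 y_3=1 y_4=-2
S(1/2) = 5479/6656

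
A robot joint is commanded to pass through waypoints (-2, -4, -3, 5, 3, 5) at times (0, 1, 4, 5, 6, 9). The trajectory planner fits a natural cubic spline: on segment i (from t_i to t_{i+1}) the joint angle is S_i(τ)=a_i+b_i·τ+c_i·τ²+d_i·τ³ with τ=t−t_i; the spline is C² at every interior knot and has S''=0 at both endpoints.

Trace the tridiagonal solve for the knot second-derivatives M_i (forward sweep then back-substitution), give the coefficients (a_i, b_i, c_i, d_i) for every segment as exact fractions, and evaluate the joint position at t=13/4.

  seg 0: a=-2 b=-2881/1641 c=0 d=-401/1641
  seg 1: a=-4 b=-4084/1641 c=-401/547 d=8240/14769
  seg 2: a=-3 b=13418/1641 c=7037/1641 d=-7327/1641
  seg 3: a=5 b=1837/547 c=-14944/1641 d=6151/1641
  seg 4: a=3 b=-5924/1641 c=3509/1641 d=-3509/14769
S(13/4) = -60877/8752

Δ: Δ0=-2, Δ1=1/3, Δ2=8, Δ3=-2, Δ4=2/3
row 1: diag=8, rhs=14; c'=3/8, d'=7/4
row 2: denom=8−3·3/8=55/8; d'=(46−3·7/4)/(55/8)=326/55
row 3: denom=4−1·8/55=212/55; d'=(-60−1·326/55)/(212/55)=-1813/106
row 4: denom=8−1·55/212=1641/212; d'=(16−1·-1813/106)/(1641/212)=7018/1641
back: M4=7018/1641
back: M3=-1813/106−55/212·7018/1641=-29888/1641
back: M2=326/55−8/55·-29888/1641=14074/1641
back: M1=7/4−3/8·14074/1641=-802/547
M: M0=0, M1=-802/547, M2=14074/1641, M3=-29888/1641, M4=7018/1641, M5=0
seg 0: a=-2, c=M0/2=0, d=(M1−M0)/(6·1)=-401/1641, b=Δ0−h0·(2M0+M1)/6=-2881/1641
seg 1: a=-4, c=M1/2=-401/547, d=(M2−M1)/(6·3)=8240/14769, b=Δ1−h1·(2M1+M2)/6=-4084/1641
seg 2: a=-3, c=M2/2=7037/1641, d=(M3−M2)/(6·1)=-7327/1641, b=Δ2−h2·(2M2+M3)/6=13418/1641
seg 3: a=5, c=M3/2=-14944/1641, d=(M4−M3)/(6·1)=6151/1641, b=Δ3−h3·(2M3+M4)/6=1837/547
seg 4: a=3, c=M4/2=3509/1641, d=(M5−M4)/(6·3)=-3509/14769, b=Δ4−h4·(2M4+M5)/6=-5924/1641
t_q=13/4 → seg 1, τ=9/4; S=-4+-4084/1641·τ+-401/547·τ²+8240/14769·τ³=-60877/8752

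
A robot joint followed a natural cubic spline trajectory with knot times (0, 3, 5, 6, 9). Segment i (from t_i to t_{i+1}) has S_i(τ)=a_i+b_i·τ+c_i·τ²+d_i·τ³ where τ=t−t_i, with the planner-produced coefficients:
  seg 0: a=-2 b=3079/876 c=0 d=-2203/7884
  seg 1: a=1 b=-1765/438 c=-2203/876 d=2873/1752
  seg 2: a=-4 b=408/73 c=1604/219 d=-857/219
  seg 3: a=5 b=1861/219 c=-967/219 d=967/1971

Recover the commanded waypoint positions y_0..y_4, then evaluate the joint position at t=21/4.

y_0=-2 y_1=1 y_2=-4 y_3=5 y_4=4
S(21/4) = -10307/4672

y_0 = S_0(0) = a_0 = -2
y_1 = S_1(0) = a_1 = 1
y_2 = S_2(0) = a_2 = -4
y_3 = S_3(0) = a_3 = 5
y_4 = S_3(3) = 4
t_q=21/4 is in segment 2 (τ=1/4); S_2(τ)=-10307/4672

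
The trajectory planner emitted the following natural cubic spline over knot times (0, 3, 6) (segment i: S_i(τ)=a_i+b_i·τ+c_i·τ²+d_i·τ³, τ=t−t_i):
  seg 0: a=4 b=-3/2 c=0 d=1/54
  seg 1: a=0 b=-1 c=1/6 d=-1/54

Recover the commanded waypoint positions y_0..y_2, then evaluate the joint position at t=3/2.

y_0=4 y_1=0 y_2=-2
S(3/2) = 29/16

y_0 = S_0(0) = a_0 = 4
y_1 = S_1(0) = a_1 = 0
y_2 = S_1(3) = -2
t_q=3/2 is in segment 0 (τ=3/2); S_0(τ)=29/16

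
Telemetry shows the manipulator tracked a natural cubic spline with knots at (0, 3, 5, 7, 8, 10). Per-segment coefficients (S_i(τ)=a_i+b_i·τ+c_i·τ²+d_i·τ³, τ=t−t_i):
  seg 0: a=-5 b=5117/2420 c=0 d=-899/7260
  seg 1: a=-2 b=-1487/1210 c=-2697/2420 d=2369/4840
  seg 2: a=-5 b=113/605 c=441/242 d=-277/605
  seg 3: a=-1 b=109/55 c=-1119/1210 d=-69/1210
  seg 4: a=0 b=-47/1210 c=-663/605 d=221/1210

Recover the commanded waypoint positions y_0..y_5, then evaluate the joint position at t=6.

y_0=-5 y_1=-2 y_2=-5 y_3=-1 y_4=0 y_5=-3
S(6) = -4173/1210

y_0 = S_0(0) = a_0 = -5
y_1 = S_1(0) = a_1 = -2
y_2 = S_2(0) = a_2 = -5
y_3 = S_3(0) = a_3 = -1
y_4 = S_4(0) = a_4 = 0
y_5 = S_4(2) = -3
t_q=6 is in segment 2 (τ=1); S_2(τ)=-4173/1210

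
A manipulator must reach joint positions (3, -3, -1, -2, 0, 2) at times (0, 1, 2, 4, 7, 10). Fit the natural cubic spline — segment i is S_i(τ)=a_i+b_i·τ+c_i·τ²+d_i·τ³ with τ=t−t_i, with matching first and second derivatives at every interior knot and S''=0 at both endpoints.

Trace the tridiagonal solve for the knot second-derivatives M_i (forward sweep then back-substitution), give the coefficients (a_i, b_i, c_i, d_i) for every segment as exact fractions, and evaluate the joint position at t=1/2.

  seg 0: a=3 b=-38831/4722 c=0 d=10499/4722
  seg 1: a=-3 b=-3667/2361 c=10499/1574 d=-14719/4722
  seg 2: a=-1 b=11503/4722 c=-2110/787 d=1432/2361
  seg 3: a=-2 b=-4769/4722 c=754/787 d=-1885/14166
  seg 4: a=0 b=2705/2361 c=-377/1574 d=377/14166
S(1/2) = -10499/12592

Δ: Δ0=-6, Δ1=2, Δ2=-1/2, Δ3=2/3, Δ4=2/3
row 1: diag=4, rhs=48; c'=1/4, d'=12
row 2: denom=6−1·1/4=23/4; d'=(-15−1·12)/(23/4)=-108/23
row 3: denom=10−2·8/23=214/23; d'=(7−2·-108/23)/(214/23)=377/214
row 4: denom=12−3·69/214=2361/214; d'=(0−3·377/214)/(2361/214)=-377/787
back: M4=-377/787
back: M3=377/214−69/214·-377/787=1508/787
back: M2=-108/23−8/23·1508/787=-4220/787
back: M1=12−1/4·-4220/787=10499/787
M: M0=0, M1=10499/787, M2=-4220/787, M3=1508/787, M4=-377/787, M5=0
seg 0: a=3, c=M0/2=0, d=(M1−M0)/(6·1)=10499/4722, b=Δ0−h0·(2M0+M1)/6=-38831/4722
seg 1: a=-3, c=M1/2=10499/1574, d=(M2−M1)/(6·1)=-14719/4722, b=Δ1−h1·(2M1+M2)/6=-3667/2361
seg 2: a=-1, c=M2/2=-2110/787, d=(M3−M2)/(6·2)=1432/2361, b=Δ2−h2·(2M2+M3)/6=11503/4722
seg 3: a=-2, c=M3/2=754/787, d=(M4−M3)/(6·3)=-1885/14166, b=Δ3−h3·(2M3+M4)/6=-4769/4722
seg 4: a=0, c=M4/2=-377/1574, d=(M5−M4)/(6·3)=377/14166, b=Δ4−h4·(2M4+M5)/6=2705/2361
t_q=1/2 → seg 0, τ=1/2; S=3+-38831/4722·τ+0·τ²+10499/4722·τ³=-10499/12592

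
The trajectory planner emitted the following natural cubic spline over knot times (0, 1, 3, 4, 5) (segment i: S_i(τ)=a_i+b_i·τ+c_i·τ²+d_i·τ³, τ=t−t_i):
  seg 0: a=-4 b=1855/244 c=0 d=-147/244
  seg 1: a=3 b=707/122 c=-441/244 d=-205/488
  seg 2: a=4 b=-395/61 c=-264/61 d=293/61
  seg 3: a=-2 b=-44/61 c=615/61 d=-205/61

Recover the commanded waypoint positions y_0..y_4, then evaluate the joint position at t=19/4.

y_0 = S_0(0) = a_0 = -4
y_1 = S_1(0) = a_1 = 3
y_2 = S_2(0) = a_2 = 4
y_3 = S_3(0) = a_3 = -2
y_4 = S_3(1) = 4
t_q=19/4 is in segment 3 (τ=3/4); S_3(τ)=6685/3904

y_0=-4 y_1=3 y_2=4 y_3=-2 y_4=4
S(19/4) = 6685/3904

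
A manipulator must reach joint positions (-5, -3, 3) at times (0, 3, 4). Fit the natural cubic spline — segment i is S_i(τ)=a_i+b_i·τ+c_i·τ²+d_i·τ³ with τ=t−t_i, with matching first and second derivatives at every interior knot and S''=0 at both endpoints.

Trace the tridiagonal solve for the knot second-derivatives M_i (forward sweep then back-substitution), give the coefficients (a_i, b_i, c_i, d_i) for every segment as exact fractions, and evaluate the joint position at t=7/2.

  seg 0: a=-5 b=-4/3 c=0 d=2/9
  seg 1: a=-3 b=14/3 c=2 d=-2/3
S(7/2) = -1/4

Δ: Δ0=2/3, Δ1=6
row 1: diag=8, rhs=32; c'=1/8, d'=4
back: M1=4
M: M0=0, M1=4, M2=0
seg 0: a=-5, c=M0/2=0, d=(M1−M0)/(6·3)=2/9, b=Δ0−h0·(2M0+M1)/6=-4/3
seg 1: a=-3, c=M1/2=2, d=(M2−M1)/(6·1)=-2/3, b=Δ1−h1·(2M1+M2)/6=14/3
t_q=7/2 → seg 1, τ=1/2; S=-3+14/3·τ+2·τ²+-2/3·τ³=-1/4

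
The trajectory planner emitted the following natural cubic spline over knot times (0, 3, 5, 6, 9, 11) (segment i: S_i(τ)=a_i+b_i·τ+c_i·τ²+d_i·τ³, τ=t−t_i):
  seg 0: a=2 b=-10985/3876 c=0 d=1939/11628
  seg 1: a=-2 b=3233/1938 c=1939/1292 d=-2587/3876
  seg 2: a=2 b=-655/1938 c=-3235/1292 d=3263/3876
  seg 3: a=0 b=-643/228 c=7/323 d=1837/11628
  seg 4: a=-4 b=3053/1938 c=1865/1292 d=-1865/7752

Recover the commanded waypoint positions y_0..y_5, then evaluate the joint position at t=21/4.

y_0=2 y_1=-2 y_2=2 y_3=0 y_4=-4 y_5=3
S(21/4) = 146537/82688

y_0 = S_0(0) = a_0 = 2
y_1 = S_1(0) = a_1 = -2
y_2 = S_2(0) = a_2 = 2
y_3 = S_3(0) = a_3 = 0
y_4 = S_4(0) = a_4 = -4
y_5 = S_4(2) = 3
t_q=21/4 is in segment 2 (τ=1/4); S_2(τ)=146537/82688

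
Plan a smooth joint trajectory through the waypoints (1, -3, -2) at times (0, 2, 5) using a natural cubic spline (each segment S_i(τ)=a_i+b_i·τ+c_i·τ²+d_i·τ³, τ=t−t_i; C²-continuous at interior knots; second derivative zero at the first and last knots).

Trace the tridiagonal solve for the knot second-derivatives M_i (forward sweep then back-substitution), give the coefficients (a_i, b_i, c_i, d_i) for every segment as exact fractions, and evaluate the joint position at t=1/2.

Δ: Δ0=-2, Δ1=1/3
row 1: diag=10, rhs=14; c'=3/10, d'=7/5
back: M1=7/5
M: M0=0, M1=7/5, M2=0
seg 0: a=1, c=M0/2=0, d=(M1−M0)/(6·2)=7/60, b=Δ0−h0·(2M0+M1)/6=-37/15
seg 1: a=-3, c=M1/2=7/10, d=(M2−M1)/(6·3)=-7/90, b=Δ1−h1·(2M1+M2)/6=-16/15
t_q=1/2 → seg 0, τ=1/2; S=1+-37/15·τ+0·τ²+7/60·τ³=-7/32

  seg 0: a=1 b=-37/15 c=0 d=7/60
  seg 1: a=-3 b=-16/15 c=7/10 d=-7/90
S(1/2) = -7/32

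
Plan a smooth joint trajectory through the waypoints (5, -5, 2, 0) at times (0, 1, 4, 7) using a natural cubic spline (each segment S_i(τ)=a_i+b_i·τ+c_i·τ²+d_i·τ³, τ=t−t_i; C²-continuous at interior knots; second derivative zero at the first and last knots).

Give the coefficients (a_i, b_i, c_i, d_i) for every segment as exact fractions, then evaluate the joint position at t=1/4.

Δ: Δ0=-10, Δ1=7/3, Δ2=-2/3
row 1: diag=8, rhs=74; c'=3/8, d'=37/4
row 2: denom=12−3·3/8=87/8; d'=(-18−3·37/4)/(87/8)=-122/29
back: M2=-122/29
back: M1=37/4−3/8·-122/29=314/29
M: M0=0, M1=314/29, M2=-122/29, M3=0
seg 0: a=5, c=M0/2=0, d=(M1−M0)/(6·1)=157/87, b=Δ0−h0·(2M0+M1)/6=-1027/87
seg 1: a=-5, c=M1/2=157/29, d=(M2−M1)/(6·3)=-218/261, b=Δ1−h1·(2M1+M2)/6=-556/87
seg 2: a=2, c=M2/2=-61/29, d=(M3−M2)/(6·3)=61/261, b=Δ2−h2·(2M2+M3)/6=308/87
t_q=1/4 → seg 0, τ=1/4; S=5+-1027/87·τ+0·τ²+157/87·τ³=3855/1856

  seg 0: a=5 b=-1027/87 c=0 d=157/87
  seg 1: a=-5 b=-556/87 c=157/29 d=-218/261
  seg 2: a=2 b=308/87 c=-61/29 d=61/261
S(1/4) = 3855/1856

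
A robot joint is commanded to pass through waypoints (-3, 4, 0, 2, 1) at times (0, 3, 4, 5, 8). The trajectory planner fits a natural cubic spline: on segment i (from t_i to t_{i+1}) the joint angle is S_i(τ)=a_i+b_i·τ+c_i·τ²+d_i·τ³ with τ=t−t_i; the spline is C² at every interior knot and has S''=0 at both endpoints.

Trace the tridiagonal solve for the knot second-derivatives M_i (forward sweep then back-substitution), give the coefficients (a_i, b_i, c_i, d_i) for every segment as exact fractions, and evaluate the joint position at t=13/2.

Δ: Δ0=7/3, Δ1=-4, Δ2=2, Δ3=-1/3
row 1: diag=8, rhs=-38; c'=1/8, d'=-19/4
row 2: denom=4−1·1/8=31/8; d'=(36−1·-19/4)/(31/8)=326/31
row 3: denom=8−1·8/31=240/31; d'=(-14−1·326/31)/(240/31)=-19/6
back: M3=-19/6
back: M2=326/31−8/31·-19/6=34/3
back: M1=-19/4−1/8·34/3=-37/6
M: M0=0, M1=-37/6, M2=34/3, M3=-19/6, M4=0
seg 0: a=-3, c=M0/2=0, d=(M1−M0)/(6·3)=-37/108, b=Δ0−h0·(2M0+M1)/6=65/12
seg 1: a=4, c=M1/2=-37/12, d=(M2−M1)/(6·1)=35/12, b=Δ1−h1·(2M1+M2)/6=-23/6
seg 2: a=0, c=M2/2=17/3, d=(M3−M2)/(6·1)=-29/12, b=Δ2−h2·(2M2+M3)/6=-5/4
seg 3: a=2, c=M3/2=-19/12, d=(M4−M3)/(6·3)=19/108, b=Δ3−h3·(2M3+M4)/6=17/6
t_q=13/2 → seg 3, τ=3/2; S=2+17/6·τ+-19/12·τ²+19/108·τ³=105/32

  seg 0: a=-3 b=65/12 c=0 d=-37/108
  seg 1: a=4 b=-23/6 c=-37/12 d=35/12
  seg 2: a=0 b=-5/4 c=17/3 d=-29/12
  seg 3: a=2 b=17/6 c=-19/12 d=19/108
S(13/2) = 105/32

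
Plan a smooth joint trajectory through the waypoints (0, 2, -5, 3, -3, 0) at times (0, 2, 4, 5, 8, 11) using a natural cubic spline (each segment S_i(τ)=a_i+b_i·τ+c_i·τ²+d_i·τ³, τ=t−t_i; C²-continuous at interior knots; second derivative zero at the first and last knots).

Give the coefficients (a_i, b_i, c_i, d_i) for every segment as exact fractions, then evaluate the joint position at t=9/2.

  seg 0: a=0 b=1070/311 c=0 d=-759/1244
  seg 1: a=2 b=-1207/311 c=-2277/622 d=4791/2488
  seg 2: a=-5 b=2851/622 c=9819/1244 d=-5569/1244
  seg 3: a=3 b=8633/1244 c=-1722/311 d=3181/3732
  seg 4: a=-3 b=-2033/622 c=2655/1244 d=-295/1244
S(9/2) = -12883/9952

Δ: Δ0=1, Δ1=-7/2, Δ2=8, Δ3=-2, Δ4=1
row 1: diag=8, rhs=-27; c'=1/4, d'=-27/8
row 2: denom=6−2·1/4=11/2; d'=(69−2·-27/8)/(11/2)=303/22
row 3: denom=8−1·2/11=86/11; d'=(-60−1·303/22)/(86/11)=-1623/172
row 4: denom=12−3·33/86=933/86; d'=(18−3·-1623/172)/(933/86)=2655/622
back: M4=2655/622
back: M3=-1623/172−33/86·2655/622=-3444/311
back: M2=303/22−2/11·-3444/311=9819/622
back: M1=-27/8−1/4·9819/622=-2277/311
M: M0=0, M1=-2277/311, M2=9819/622, M3=-3444/311, M4=2655/622, M5=0
seg 0: a=0, c=M0/2=0, d=(M1−M0)/(6·2)=-759/1244, b=Δ0−h0·(2M0+M1)/6=1070/311
seg 1: a=2, c=M1/2=-2277/622, d=(M2−M1)/(6·2)=4791/2488, b=Δ1−h1·(2M1+M2)/6=-1207/311
seg 2: a=-5, c=M2/2=9819/1244, d=(M3−M2)/(6·1)=-5569/1244, b=Δ2−h2·(2M2+M3)/6=2851/622
seg 3: a=3, c=M3/2=-1722/311, d=(M4−M3)/(6·3)=3181/3732, b=Δ3−h3·(2M3+M4)/6=8633/1244
seg 4: a=-3, c=M4/2=2655/1244, d=(M5−M4)/(6·3)=-295/1244, b=Δ4−h4·(2M4+M5)/6=-2033/622
t_q=9/2 → seg 2, τ=1/2; S=-5+2851/622·τ+9819/1244·τ²+-5569/1244·τ³=-12883/9952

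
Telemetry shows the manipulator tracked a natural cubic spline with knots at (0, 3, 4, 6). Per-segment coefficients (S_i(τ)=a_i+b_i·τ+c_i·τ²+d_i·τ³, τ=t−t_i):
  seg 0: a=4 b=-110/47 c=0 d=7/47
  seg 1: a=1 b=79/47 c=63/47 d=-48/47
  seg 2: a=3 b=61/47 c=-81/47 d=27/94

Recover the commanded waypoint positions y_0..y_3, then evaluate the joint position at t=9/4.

y_0 = S_0(0) = a_0 = 4
y_1 = S_1(0) = a_1 = 1
y_2 = S_2(0) = a_2 = 3
y_3 = S_2(2) = 1
t_q=9/4 is in segment 0 (τ=9/4); S_0(τ)=1295/3008

y_0=4 y_1=1 y_2=3 y_3=1
S(9/4) = 1295/3008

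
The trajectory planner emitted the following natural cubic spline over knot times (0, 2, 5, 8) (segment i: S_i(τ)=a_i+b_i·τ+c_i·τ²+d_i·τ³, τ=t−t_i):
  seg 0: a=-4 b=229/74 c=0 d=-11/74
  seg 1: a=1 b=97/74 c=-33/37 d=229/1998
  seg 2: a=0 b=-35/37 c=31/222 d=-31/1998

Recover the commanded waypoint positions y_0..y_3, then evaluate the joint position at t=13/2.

y_0 = S_0(0) = a_0 = -4
y_1 = S_1(0) = a_1 = 1
y_2 = S_2(0) = a_2 = 0
y_3 = S_2(3) = -2
t_q=13/2 is in segment 2 (τ=3/2); S_2(τ)=-685/592

y_0=-4 y_1=1 y_2=0 y_3=-2
S(13/2) = -685/592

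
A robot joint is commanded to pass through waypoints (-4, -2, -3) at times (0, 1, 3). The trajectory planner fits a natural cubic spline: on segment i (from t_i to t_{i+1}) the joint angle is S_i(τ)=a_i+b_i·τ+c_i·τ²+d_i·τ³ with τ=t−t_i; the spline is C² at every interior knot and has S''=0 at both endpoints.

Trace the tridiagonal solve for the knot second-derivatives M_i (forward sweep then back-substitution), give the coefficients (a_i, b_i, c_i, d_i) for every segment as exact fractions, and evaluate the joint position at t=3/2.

Δ: Δ0=2, Δ1=-1/2
row 1: diag=6, rhs=-15; c'=1/3, d'=-5/2
back: M1=-5/2
M: M0=0, M1=-5/2, M2=0
seg 0: a=-4, c=M0/2=0, d=(M1−M0)/(6·1)=-5/12, b=Δ0−h0·(2M0+M1)/6=29/12
seg 1: a=-2, c=M1/2=-5/4, d=(M2−M1)/(6·2)=5/24, b=Δ1−h1·(2M1+M2)/6=7/6
t_q=3/2 → seg 1, τ=1/2; S=-2+7/6·τ+-5/4·τ²+5/24·τ³=-109/64

  seg 0: a=-4 b=29/12 c=0 d=-5/12
  seg 1: a=-2 b=7/6 c=-5/4 d=5/24
S(3/2) = -109/64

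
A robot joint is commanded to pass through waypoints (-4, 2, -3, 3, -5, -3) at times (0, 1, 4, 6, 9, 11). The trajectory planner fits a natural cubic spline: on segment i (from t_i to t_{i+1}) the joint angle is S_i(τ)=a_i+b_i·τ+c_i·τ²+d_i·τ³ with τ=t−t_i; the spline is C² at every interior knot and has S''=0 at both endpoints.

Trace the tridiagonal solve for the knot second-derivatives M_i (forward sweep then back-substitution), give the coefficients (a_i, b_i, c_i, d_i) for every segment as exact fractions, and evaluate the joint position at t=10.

Δ: Δ0=6, Δ1=-5/3, Δ2=3, Δ3=-8/3, Δ4=1
row 1: diag=8, rhs=-46; c'=3/8, d'=-23/4
row 2: denom=10−3·3/8=71/8; d'=(28−3·-23/4)/(71/8)=362/71
row 3: denom=10−2·16/71=678/71; d'=(-34−2·362/71)/(678/71)=-523/113
row 4: denom=10−3·71/226=2047/226; d'=(22−3·-523/113)/(2047/226)=8110/2047
back: M4=8110/2047
back: M3=-523/113−71/226·8110/2047=-12022/2047
back: M2=362/71−16/71·-12022/2047=13146/2047
back: M1=-23/4−3/8·13146/2047=-16700/2047
M: M0=0, M1=-16700/2047, M2=13146/2047, M3=-12022/2047, M4=8110/2047, M5=0
seg 0: a=-4, c=M0/2=0, d=(M1−M0)/(6·1)=-8350/6141, b=Δ0−h0·(2M0+M1)/6=45196/6141
seg 1: a=2, c=M1/2=-8350/2047, d=(M2−M1)/(6·3)=14923/18423, b=Δ1−h1·(2M1+M2)/6=20146/6141
seg 2: a=-3, c=M2/2=6573/2047, d=(M3−M2)/(6·2)=-6292/6141, b=Δ2−h2·(2M2+M3)/6=4153/6141
seg 3: a=3, c=M3/2=-6011/2047, d=(M4−M3)/(6·3)=10066/18423, b=Δ3−h3·(2M3+M4)/6=7525/6141
seg 4: a=-5, c=M4/2=4055/2047, d=(M5−M4)/(6·2)=-4055/12282, b=Δ4−h4·(2M4+M5)/6=-10079/6141
t_q=10 → seg 4, τ=1; S=-5+-10079/6141·τ+4055/2047·τ²+-4055/12282·τ³=-20431/4094

  seg 0: a=-4 b=45196/6141 c=0 d=-8350/6141
  seg 1: a=2 b=20146/6141 c=-8350/2047 d=14923/18423
  seg 2: a=-3 b=4153/6141 c=6573/2047 d=-6292/6141
  seg 3: a=3 b=7525/6141 c=-6011/2047 d=10066/18423
  seg 4: a=-5 b=-10079/6141 c=4055/2047 d=-4055/12282
S(10) = -20431/4094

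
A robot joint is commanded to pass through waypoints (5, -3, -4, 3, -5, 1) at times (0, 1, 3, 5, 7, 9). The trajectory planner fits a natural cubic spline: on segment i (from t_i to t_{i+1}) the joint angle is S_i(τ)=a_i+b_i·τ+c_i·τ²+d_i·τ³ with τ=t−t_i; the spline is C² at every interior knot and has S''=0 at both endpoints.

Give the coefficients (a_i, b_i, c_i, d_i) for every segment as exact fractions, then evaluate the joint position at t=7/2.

Δ: Δ0=-8, Δ1=-1/2, Δ2=7/2, Δ3=-4, Δ4=3
row 1: diag=6, rhs=45; c'=1/3, d'=15/2
row 2: denom=8−2·1/3=22/3; d'=(24−2·15/2)/(22/3)=27/22
row 3: denom=8−2·3/11=82/11; d'=(-45−2·27/22)/(82/11)=-261/41
row 4: denom=8−2·11/41=306/41; d'=(42−2·-261/41)/(306/41)=22/3
back: M4=22/3
back: M3=-261/41−11/41·22/3=-25/3
back: M2=27/22−3/11·-25/3=7/2
back: M1=15/2−1/3·7/2=19/3
M: M0=0, M1=19/3, M2=7/2, M3=-25/3, M4=22/3, M5=0
seg 0: a=5, c=M0/2=0, d=(M1−M0)/(6·1)=19/18, b=Δ0−h0·(2M0+M1)/6=-163/18
seg 1: a=-3, c=M1/2=19/6, d=(M2−M1)/(6·2)=-17/72, b=Δ1−h1·(2M1+M2)/6=-53/9
seg 2: a=-4, c=M2/2=7/4, d=(M3−M2)/(6·2)=-71/72, b=Δ2−h2·(2M2+M3)/6=71/18
seg 3: a=3, c=M3/2=-25/6, d=(M4−M3)/(6·2)=47/36, b=Δ3−h3·(2M3+M4)/6=-8/9
seg 4: a=-5, c=M4/2=11/3, d=(M5−M4)/(6·2)=-11/18, b=Δ4−h4·(2M4+M5)/6=-17/9
t_q=7/2 → seg 2, τ=1/2; S=-4+71/18·τ+7/4·τ²+-71/72·τ³=-329/192

  seg 0: a=5 b=-163/18 c=0 d=19/18
  seg 1: a=-3 b=-53/9 c=19/6 d=-17/72
  seg 2: a=-4 b=71/18 c=7/4 d=-71/72
  seg 3: a=3 b=-8/9 c=-25/6 d=47/36
  seg 4: a=-5 b=-17/9 c=11/3 d=-11/18
S(7/2) = -329/192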